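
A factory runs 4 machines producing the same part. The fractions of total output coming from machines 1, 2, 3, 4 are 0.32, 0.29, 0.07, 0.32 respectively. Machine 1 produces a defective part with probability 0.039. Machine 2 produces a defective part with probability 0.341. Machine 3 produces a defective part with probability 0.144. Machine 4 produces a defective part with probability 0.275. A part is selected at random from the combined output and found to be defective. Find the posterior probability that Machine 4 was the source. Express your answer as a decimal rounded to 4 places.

P(defective|M1) = 0.039; P(defective|M2) = 0.341; P(defective|M3) = 0.144; P(defective|M4) = 0.275.
Prior × likelihood for each source: 0.32·0.039=0.01248, 0.29·0.341=0.09889, 0.07·0.144=0.01008, 0.32·0.275=0.08800. Summing gives P(defective) = 0.20945.
P(Machine 4 | defective) = 0.08800 / 0.20945 = 0.4201.

Posterior probability ≈ 0.4201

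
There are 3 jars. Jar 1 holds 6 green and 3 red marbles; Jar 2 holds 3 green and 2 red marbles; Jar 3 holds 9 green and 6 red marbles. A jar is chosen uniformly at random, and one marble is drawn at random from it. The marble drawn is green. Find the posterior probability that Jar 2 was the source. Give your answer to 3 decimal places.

Posterior probability ≈ 0.321

Tabulate prior·likelihood by source: [1] prior 0.333333, lik 0.6667, product 0.2222; [2] prior 0.333333, lik 0.6, product 0.2000; [3] prior 0.333333, lik 0.6, product 0.2000.
Normalizing constant = 0.62222; the posterior for Jar 2 is its product over the sum, 0.2000/0.62222 = 0.321.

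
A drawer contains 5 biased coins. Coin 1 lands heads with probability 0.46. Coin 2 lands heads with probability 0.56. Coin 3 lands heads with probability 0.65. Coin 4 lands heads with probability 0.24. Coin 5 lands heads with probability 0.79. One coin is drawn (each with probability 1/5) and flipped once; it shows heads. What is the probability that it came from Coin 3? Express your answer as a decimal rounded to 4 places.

Posterior probability ≈ 0.2407

P(heads|C1) = 0.46; P(heads|C2) = 0.56; P(heads|C3) = 0.65; P(heads|C4) = 0.24; P(heads|C5) = 0.79.
Prior × likelihood for each source: 0.2·0.46=0.09200, 0.2·0.56=0.1120, 0.2·0.65=0.1300, 0.2·0.24=0.04800, 0.2·0.79=0.1580. Summing gives P(heads) = 0.54000.
P(Coin 3 | heads) = 0.1300 / 0.54000 = 0.2407.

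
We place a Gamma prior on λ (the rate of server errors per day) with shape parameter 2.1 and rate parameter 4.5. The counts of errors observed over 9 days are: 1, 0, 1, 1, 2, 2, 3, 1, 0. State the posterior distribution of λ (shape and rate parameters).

Total count ∑xᵢ = 11 over n = 9 days.
Gamma is conjugate to the Poisson likelihood: posterior is Gamma(shape = 2.1+11 = 13.1, rate = 4.5+9 = 13.5).

Posterior: Gamma(shape=13.1, rate=13.5)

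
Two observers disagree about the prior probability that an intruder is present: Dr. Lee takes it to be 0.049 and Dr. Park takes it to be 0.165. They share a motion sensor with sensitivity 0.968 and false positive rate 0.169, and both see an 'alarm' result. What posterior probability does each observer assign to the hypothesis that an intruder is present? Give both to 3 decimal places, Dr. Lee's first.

Dr. Lee: 0.228; Dr. Park: 0.531

P('+'|H) = 0.968, P('+'|¬H) = 0.169.
Dr. Lee: numerator 0.968·0.049 = 0.047432; evidence = 0.047432+0.169·0.951 = 0.20815; posterior = 0.228.
Dr. Park: numerator 0.968·0.165 = 0.15972; evidence = 0.15972+0.169·0.835 = 0.30083; posterior = 0.531.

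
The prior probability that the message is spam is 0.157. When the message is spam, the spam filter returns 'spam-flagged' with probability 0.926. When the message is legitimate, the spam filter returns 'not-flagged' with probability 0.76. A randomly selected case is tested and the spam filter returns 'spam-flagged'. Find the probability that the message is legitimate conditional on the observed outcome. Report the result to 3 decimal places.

P(¬H | E) ≈ 0.582

Let H be the event that the message is spam. P(H) = 0.157, so P(¬H) = 0.843. With E the 'spam-flagged' result, P(E|H) = 0.926 and P(E|¬H) = 0.24.
P(E) = 0.926·0.157 + 0.24·0.843 = 0.14538 + 0.20232 = 0.34770.
By Bayes' theorem, P(H|E) = 0.14538 / 0.34770 = 0.418. Hence P(¬H|E) = 1 − 0.418 = 0.582.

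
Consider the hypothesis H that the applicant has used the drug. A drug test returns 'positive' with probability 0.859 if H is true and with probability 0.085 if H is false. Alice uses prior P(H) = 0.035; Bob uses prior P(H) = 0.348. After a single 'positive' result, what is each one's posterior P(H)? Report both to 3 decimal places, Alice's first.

Alice: 0.268; Bob: 0.844

The likelihood ratio for a 'positive' result is 0.859/0.085 = 10.106.
Alice: prior odds 0.035/0.965 = 0.036269; posterior odds 0.36653; posterior probability 0.268.
Bob: prior odds 0.348/0.652 = 0.53374; posterior odds 5.3939; posterior probability 0.844.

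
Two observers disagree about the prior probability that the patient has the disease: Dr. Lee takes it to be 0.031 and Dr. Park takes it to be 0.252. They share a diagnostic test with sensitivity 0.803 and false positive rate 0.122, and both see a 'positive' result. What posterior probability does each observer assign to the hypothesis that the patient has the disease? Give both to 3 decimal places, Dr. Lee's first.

Dr. Lee: 0.174; Dr. Park: 0.689

P('+'|H) = 0.803, P('+'|¬H) = 0.122.
Dr. Lee: numerator 0.803·0.031 = 0.024893; evidence = 0.024893+0.122·0.969 = 0.14311; posterior = 0.174.
Dr. Park: numerator 0.803·0.252 = 0.20236; evidence = 0.20236+0.122·0.748 = 0.29361; posterior = 0.689.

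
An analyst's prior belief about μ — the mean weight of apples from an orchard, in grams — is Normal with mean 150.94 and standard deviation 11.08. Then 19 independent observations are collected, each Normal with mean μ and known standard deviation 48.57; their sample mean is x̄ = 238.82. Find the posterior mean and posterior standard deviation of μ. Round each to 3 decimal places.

Prior precision 1/τ₀² = 1/11.08² = 0.00814555; data precision n/σ² = 19/48.57² = 0.00805411.
Posterior precision = 0.00814555 + 0.00805411 = 0.0161997, giving posterior SD = 1/√0.0161997 = 7.857.
Posterior mean = (0.00814555·150.94 + 0.00805411·238.82) / 0.0161997 = 194.632.

Posterior mean ≈ 194.632; posterior SD ≈ 7.857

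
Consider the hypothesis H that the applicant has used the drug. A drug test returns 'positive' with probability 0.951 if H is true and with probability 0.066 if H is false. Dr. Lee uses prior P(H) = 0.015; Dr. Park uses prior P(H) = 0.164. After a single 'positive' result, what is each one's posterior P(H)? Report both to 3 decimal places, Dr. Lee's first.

P('+'|H) = 0.951, P('+'|¬H) = 0.066.
Dr. Lee: numerator 0.951·0.015 = 0.014265; evidence = 0.014265+0.066·0.985 = 0.079275; posterior = 0.180.
Dr. Park: numerator 0.951·0.164 = 0.15596; evidence = 0.15596+0.066·0.836 = 0.21114; posterior = 0.739.

Dr. Lee: 0.180; Dr. Park: 0.739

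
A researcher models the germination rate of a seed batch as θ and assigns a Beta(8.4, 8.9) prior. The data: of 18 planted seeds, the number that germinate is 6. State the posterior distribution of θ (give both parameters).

Posterior: Beta(14.4, 20.9)

Observing 6 successes and 12 failures updates Beta(8.4, 8.9) by adding the success and failure counts to the two shape parameters: α = 8.4+6 = 14.4, β = 8.9+12 = 20.9.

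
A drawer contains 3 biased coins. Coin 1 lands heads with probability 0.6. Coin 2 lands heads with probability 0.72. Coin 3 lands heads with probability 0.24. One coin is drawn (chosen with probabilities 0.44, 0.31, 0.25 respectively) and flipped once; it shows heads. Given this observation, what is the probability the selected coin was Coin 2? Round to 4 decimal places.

Posterior probability ≈ 0.4079

Tabulate prior·likelihood by source: [1] prior 0.44, lik 0.6, product 0.2640; [2] prior 0.31, lik 0.72, product 0.2232; [3] prior 0.25, lik 0.24, product 0.06000.
Normalizing constant = 0.54720; the posterior for Coin 2 is its product over the sum, 0.2232/0.54720 = 0.4079.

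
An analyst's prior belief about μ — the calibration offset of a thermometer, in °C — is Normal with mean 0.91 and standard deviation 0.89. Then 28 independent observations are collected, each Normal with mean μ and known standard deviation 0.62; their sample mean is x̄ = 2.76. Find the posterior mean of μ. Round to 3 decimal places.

Posterior mean ≈ 2.728

Prior precision 1/τ₀² = 1/0.89² = 1.26247; data precision n/σ² = 28/0.62² = 72.8408.
Posterior precision = 1.26247 + 72.8408 = 74.1033.
Posterior mean = (1.26247·0.91 + 72.8408·2.76) / 74.1033 = 2.728.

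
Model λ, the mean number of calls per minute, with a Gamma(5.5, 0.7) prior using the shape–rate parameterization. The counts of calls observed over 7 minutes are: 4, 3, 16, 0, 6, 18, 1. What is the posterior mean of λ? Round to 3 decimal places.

Total count ∑xᵢ = 48 over n = 7 minutes.
Gamma is conjugate to the Poisson likelihood: posterior is Gamma(shape = 5.5+48 = 53.5, rate = 0.7+7 = 7.7).
E[λ | data] = 53.5/7.7 = 6.948.

Posterior mean ≈ 6.948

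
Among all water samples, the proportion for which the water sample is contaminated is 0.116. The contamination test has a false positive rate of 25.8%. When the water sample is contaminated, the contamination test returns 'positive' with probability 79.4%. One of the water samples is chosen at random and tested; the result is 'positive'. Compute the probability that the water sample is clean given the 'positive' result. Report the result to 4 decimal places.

Let H be the event that the water sample is contaminated. P(H) = 0.116, so P(¬H) = 0.884. With E the 'positive' result, P(E|H) = 0.794 and P(E|¬H) = 0.258.
P(E) = 0.794·0.116 + 0.258·0.884 = 0.092104 + 0.22807 = 0.32018.
By Bayes' theorem, P(H|E) = 0.092104 / 0.32018 = 0.2877. Hence P(¬H|E) = 1 − 0.2877 = 0.7123.

P(¬H | E) ≈ 0.7123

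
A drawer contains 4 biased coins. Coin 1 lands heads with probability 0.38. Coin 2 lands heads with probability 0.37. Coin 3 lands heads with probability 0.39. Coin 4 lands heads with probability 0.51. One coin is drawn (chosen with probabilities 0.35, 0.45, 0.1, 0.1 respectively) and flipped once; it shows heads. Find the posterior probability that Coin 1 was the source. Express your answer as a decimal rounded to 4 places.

Tabulate prior·likelihood by source: [1] prior 0.35, lik 0.38, product 0.1330; [2] prior 0.45, lik 0.37, product 0.1665; [3] prior 0.1, lik 0.39, product 0.03900; [4] prior 0.1, lik 0.51, product 0.05100.
Normalizing constant = 0.38950; the posterior for Coin 1 is its product over the sum, 0.1330/0.38950 = 0.3415.

Posterior probability ≈ 0.3415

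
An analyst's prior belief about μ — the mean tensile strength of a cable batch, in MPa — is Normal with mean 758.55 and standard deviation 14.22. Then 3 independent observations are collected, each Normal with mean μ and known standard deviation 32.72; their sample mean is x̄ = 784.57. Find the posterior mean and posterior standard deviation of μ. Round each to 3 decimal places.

With known σ, the Normal prior is conjugate. Weight on the data is w = (n/σ²)/(n/σ² + 1/τ₀²) = 0.00280217/(0.00280217+0.00494539) = 0.36168.
Posterior mean = w·x̄ + (1−w)·μ₀ = 0.36168·784.57 + 0.63832·758.55 = 767.961. Posterior variance = 1/(0.00280217+0.00494539) = 129.073, so SD = 11.361.

Posterior mean ≈ 767.961; posterior SD ≈ 11.361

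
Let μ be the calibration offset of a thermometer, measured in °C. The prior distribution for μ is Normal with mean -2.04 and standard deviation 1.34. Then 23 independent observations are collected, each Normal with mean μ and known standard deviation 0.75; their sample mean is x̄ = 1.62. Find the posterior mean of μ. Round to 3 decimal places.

Prior precision 1/τ₀² = 1/1.34² = 0.556917; data precision n/σ² = 23/0.75² = 40.8889.
Posterior precision = 0.556917 + 40.8889 = 41.4458.
Posterior mean = (0.556917·-2.04 + 40.8889·1.62) / 41.4458 = 1.571.

Posterior mean ≈ 1.571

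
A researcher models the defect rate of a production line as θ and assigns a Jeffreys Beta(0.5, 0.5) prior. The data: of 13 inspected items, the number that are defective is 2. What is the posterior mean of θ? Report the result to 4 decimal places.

Posterior mean ≈ 0.1786

The binomial likelihood is conjugate to the Beta prior: with 2 successes and 11 failures, the posterior is Beta(0.5+2, 0.5+11) = Beta(2.5, 11.5).
Posterior mean = α/(α+β) = 2.5/14 = 0.1786.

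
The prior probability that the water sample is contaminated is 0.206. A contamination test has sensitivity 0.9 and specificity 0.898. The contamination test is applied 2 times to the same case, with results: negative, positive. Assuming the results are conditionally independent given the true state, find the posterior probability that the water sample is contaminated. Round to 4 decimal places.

Let H be the event that the water sample is contaminated; start with P(H) = 0.206. P('positive'|H) = 0.9, P('positive'|¬H) = 0.102.
Update on result 1 ('negative'): P(H) ← 0.1·0.2060 / (0.1·0.2060 + 0.898·0.7940) = 0.020600/0.73361 = 0.0281.
Update on result 2 ('positive'): P(H) ← 0.9·0.0281 / (0.9·0.0281 + 0.102·0.9719) = 0.025272/0.12441 = 0.2031.

Posterior P(H) ≈ 0.2031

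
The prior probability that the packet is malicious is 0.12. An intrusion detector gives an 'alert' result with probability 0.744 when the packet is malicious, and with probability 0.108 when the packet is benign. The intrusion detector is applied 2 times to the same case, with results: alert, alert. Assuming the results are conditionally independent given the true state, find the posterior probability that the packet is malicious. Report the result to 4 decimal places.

With H the event that the packet is malicious, the joint likelihood of the observed sequence is P(data|H) = 0.744·0.744 = 0.55354 and P(data|¬H) = 0.108·0.108 = 0.011664.
Bayes: P(H|data) = 0.12·0.55354 / (0.12·0.55354 + 0.88·0.011664) = 0.066424/0.076689 = 0.8662.

Posterior P(H) ≈ 0.8662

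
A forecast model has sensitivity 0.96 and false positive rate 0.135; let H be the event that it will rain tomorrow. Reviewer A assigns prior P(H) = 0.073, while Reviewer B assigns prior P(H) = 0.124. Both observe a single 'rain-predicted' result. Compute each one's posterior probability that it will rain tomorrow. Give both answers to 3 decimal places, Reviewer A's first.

Reviewer A: 0.359; Reviewer B: 0.502

The likelihood ratio for a 'rain-predicted' result is 0.96/0.135 = 7.1111.
Reviewer A: prior odds 0.073/0.927 = 0.078749; posterior odds 0.55999; posterior probability 0.359.
Reviewer B: prior odds 0.124/0.876 = 0.14155; posterior odds 1.0066; posterior probability 0.502.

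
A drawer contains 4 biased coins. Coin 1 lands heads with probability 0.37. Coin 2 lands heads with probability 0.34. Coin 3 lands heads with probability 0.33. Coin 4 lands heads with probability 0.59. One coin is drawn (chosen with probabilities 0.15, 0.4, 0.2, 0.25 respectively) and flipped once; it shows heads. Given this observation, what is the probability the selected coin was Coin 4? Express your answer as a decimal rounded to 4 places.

Posterior probability ≈ 0.3642

P(heads|C1) = 0.37; P(heads|C2) = 0.34; P(heads|C3) = 0.33; P(heads|C4) = 0.59.
Prior × likelihood for each source: 0.15·0.37=0.05550, 0.4·0.34=0.1360, 0.2·0.33=0.06600, 0.25·0.59=0.1475. Summing gives P(heads) = 0.40500.
P(Coin 4 | heads) = 0.1475 / 0.40500 = 0.3642.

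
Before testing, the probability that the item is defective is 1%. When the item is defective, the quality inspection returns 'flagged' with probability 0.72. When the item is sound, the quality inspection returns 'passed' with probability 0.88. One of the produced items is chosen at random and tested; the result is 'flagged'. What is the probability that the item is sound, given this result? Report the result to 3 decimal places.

Write H for 'the item is defective'. Prior odds H:¬H = 0.01/0.99 = 0.010101. For the 'flagged' outcome, the likelihood ratio is 0.72/0.12 = 6.0000.
Posterior odds = 0.010101 × 6.0000 = 0.060606, so P(H|E) = 0.060606/(1+0.060606) = 0.057. Then P(¬H|E) = 1 − 0.057 = 0.943.

P(¬H | E) ≈ 0.943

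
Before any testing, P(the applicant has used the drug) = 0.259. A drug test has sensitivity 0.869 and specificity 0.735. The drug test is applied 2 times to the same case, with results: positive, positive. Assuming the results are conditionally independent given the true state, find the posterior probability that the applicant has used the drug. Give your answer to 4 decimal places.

With H the event that the applicant has used the drug, the joint likelihood of the observed sequence is P(data|H) = 0.869·0.869 = 0.75516 and P(data|¬H) = 0.265·0.265 = 0.070225.
Bayes: P(H|data) = 0.259·0.75516 / (0.259·0.75516 + 0.741·0.070225) = 0.19559/0.24762 = 0.7899.

Posterior P(H) ≈ 0.7899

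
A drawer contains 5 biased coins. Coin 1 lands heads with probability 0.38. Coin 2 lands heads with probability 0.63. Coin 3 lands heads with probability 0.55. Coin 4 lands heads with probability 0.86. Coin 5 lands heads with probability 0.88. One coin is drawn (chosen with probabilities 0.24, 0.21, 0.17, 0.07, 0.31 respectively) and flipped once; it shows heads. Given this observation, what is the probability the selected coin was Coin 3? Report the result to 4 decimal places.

Posterior probability ≈ 0.1438

Tabulate prior·likelihood by source: [1] prior 0.24, lik 0.38, product 0.09120; [2] prior 0.21, lik 0.63, product 0.1323; [3] prior 0.17, lik 0.55, product 0.09350; [4] prior 0.07, lik 0.86, product 0.06020; [5] prior 0.31, lik 0.88, product 0.2728.
Normalizing constant = 0.65000; the posterior for Coin 3 is its product over the sum, 0.09350/0.65000 = 0.1438.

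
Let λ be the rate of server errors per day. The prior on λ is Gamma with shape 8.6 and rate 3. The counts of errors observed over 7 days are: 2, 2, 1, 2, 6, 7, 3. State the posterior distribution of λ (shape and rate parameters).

Posterior: Gamma(shape=31.6, rate=10)

Total count ∑xᵢ = 23 over n = 7 days.
Gamma is conjugate to the Poisson likelihood: posterior is Gamma(shape = 8.6+23 = 31.6, rate = 3+7 = 10).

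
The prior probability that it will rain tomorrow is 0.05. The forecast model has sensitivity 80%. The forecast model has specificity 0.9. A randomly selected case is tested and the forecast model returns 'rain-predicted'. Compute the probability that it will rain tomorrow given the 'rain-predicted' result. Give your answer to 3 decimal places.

Let H be the event that it will rain tomorrow. P(H) = 0.05, so P(¬H) = 0.95. With E the 'rain-predicted' result, P(E|H) = 0.8 and P(E|¬H) = 0.1.
P(E) = 0.8·0.05 + 0.1·0.95 = 0.040000 + 0.095000 = 0.13500.
By Bayes' theorem, P(H|E) = 0.040000 / 0.13500 = 0.296.

P(H | E) ≈ 0.296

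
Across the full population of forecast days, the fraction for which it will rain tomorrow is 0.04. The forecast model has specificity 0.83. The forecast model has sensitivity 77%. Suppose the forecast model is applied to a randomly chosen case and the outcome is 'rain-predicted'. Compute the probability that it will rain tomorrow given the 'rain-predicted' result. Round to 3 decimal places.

P(H | E) ≈ 0.159

Let H be the event that it will rain tomorrow. P(H) = 0.04, so P(¬H) = 0.96. With E the 'rain-predicted' result, P(E|H) = 0.77 and P(E|¬H) = 0.17.
P(E) = 0.77·0.04 + 0.17·0.96 = 0.030800 + 0.16320 = 0.19400.
By Bayes' theorem, P(H|E) = 0.030800 / 0.19400 = 0.159.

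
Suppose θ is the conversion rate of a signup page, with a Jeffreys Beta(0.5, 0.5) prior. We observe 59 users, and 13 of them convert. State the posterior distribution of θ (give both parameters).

The binomial likelihood is conjugate to the Beta prior: with 13 successes and 46 failures, the posterior is Beta(0.5+13, 0.5+46) = Beta(13.5, 46.5).

Posterior: Beta(13.5, 46.5)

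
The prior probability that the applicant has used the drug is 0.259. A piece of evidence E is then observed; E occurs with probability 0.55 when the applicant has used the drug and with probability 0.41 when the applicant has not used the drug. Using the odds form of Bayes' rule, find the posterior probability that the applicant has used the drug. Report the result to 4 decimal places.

Posterior probability ≈ 0.3192

Prior odds = 0.259/(1−0.259) = 0.34953.
Likelihood ratio for E = 0.55/0.41 = 1.3415.
Posterior odds = prior odds × LR = 0.46888.
Posterior probability = odds/(1+odds) = 0.46888/1.4689 = 0.3192.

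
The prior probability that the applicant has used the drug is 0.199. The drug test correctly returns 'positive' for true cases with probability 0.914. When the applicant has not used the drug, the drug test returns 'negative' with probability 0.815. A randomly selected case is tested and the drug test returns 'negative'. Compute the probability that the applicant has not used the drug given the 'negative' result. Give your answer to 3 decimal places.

Let H be the event that the applicant has used the drug. P(H) = 0.199, so P(¬H) = 0.801. With E the 'negative' result, P(E|H) = 0.086 and P(E|¬H) = 0.815.
P(E) = 0.086·0.199 + 0.815·0.801 = 0.017114 + 0.65281 = 0.66993.
By Bayes' theorem, P(H|E) = 0.017114 / 0.66993 = 0.026. Hence P(¬H|E) = 1 − 0.026 = 0.974.

P(¬H | E) ≈ 0.974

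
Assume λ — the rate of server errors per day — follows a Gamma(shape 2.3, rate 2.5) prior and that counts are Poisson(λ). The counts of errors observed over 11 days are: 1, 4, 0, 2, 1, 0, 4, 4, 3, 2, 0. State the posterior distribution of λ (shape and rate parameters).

Posterior: Gamma(shape=23.3, rate=13.5)

Total count ∑xᵢ = 21 over n = 11 days.
Gamma is conjugate to the Poisson likelihood: posterior is Gamma(shape = 2.3+21 = 23.3, rate = 2.5+11 = 13.5).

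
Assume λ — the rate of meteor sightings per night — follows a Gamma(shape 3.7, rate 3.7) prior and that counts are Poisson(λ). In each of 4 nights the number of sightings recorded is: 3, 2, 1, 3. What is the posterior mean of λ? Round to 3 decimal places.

The Poisson likelihood adds the total count to the shape and the number of exposure periods to the rate. Here ∑xᵢ = 9 and n = 4, so shape 3.7→12.7 and rate 3.7→7.7.
Posterior mean = shape/rate = 12.7/7.7 = 1.649.

Posterior mean ≈ 1.649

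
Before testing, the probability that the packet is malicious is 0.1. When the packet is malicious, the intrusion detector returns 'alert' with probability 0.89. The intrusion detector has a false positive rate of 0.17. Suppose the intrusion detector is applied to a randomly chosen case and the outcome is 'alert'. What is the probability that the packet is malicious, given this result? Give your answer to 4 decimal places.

P(H | E) ≈ 0.3678

Write H for 'the packet is malicious'. Prior odds H:¬H = 0.1/0.9 = 0.11111. For the 'alert' outcome, the likelihood ratio is 0.89/0.17 = 5.2353.
Posterior odds = 0.11111 × 5.2353 = 0.58170, so P(H|E) = 0.58170/(1+0.58170) = 0.3678.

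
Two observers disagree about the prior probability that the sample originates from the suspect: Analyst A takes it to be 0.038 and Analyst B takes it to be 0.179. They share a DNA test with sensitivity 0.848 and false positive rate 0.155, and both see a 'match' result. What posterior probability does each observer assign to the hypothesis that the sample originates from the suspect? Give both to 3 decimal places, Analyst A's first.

P('+'|H) = 0.848, P('+'|¬H) = 0.155.
Analyst A: numerator 0.848·0.038 = 0.032224; evidence = 0.032224+0.155·0.962 = 0.18133; posterior = 0.178.
Analyst B: numerator 0.848·0.179 = 0.15179; evidence = 0.15179+0.155·0.821 = 0.27905; posterior = 0.544.

Analyst A: 0.178; Analyst B: 0.544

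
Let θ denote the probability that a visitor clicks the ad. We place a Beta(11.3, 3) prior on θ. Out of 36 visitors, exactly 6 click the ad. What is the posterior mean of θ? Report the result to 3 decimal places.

Observing 6 successes and 30 failures updates Beta(11.3, 3) by adding the success and failure counts to the two shape parameters: α = 11.3+6 = 17.3, β = 3+30 = 33.
Posterior mean = α/(α+β) = 17.3/50.3 = 0.344.

Posterior mean ≈ 0.344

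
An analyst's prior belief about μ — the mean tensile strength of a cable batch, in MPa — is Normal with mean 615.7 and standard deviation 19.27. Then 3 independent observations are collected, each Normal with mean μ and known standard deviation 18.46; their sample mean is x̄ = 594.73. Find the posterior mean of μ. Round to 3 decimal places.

Prior precision 1/τ₀² = 1/19.27² = 0.00269300; data precision n/σ² = 3/18.46² = 0.00880355.
Posterior precision = 0.00269300 + 0.00880355 = 0.0114966.
Posterior mean = (0.00269300·615.7 + 0.00880355·594.73) / 0.0114966 = 599.642.

Posterior mean ≈ 599.642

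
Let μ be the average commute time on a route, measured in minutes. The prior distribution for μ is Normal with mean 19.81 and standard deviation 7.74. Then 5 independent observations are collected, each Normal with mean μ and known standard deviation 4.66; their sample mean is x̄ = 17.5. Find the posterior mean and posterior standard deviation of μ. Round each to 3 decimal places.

Posterior mean ≈ 17.656; posterior SD ≈ 2.012

With known σ, the Normal prior is conjugate. Weight on the data is w = (n/σ²)/(n/σ² + 1/τ₀²) = 0.230249/(0.230249+0.0166924) = 0.93240.
Posterior mean = w·x̄ + (1−w)·μ₀ = 0.93240·17.5 + 0.067596·19.81 = 17.656. Posterior variance = 1/(0.230249+0.0166924) = 4.04954, so SD = 2.012.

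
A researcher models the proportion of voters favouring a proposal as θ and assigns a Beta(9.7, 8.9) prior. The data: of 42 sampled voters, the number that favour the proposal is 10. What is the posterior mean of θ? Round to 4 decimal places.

Observing 10 successes and 32 failures updates Beta(9.7, 8.9) by adding the success and failure counts to the two shape parameters: α = 9.7+10 = 19.7, β = 8.9+32 = 40.9.
Posterior mean = α/(α+β) = 19.7/60.6 = 0.3251.

Posterior mean ≈ 0.3251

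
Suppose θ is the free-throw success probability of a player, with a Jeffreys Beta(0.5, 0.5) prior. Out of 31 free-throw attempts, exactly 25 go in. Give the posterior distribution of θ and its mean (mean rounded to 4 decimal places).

The binomial likelihood is conjugate to the Beta prior: with 25 successes and 6 failures, the posterior is Beta(0.5+25, 0.5+6) = Beta(25.5, 6.5).
E[θ | data] = 25.5/(25.5+6.5) = 0.7969.

Posterior: Beta(25.5, 6.5); mean ≈ 0.7969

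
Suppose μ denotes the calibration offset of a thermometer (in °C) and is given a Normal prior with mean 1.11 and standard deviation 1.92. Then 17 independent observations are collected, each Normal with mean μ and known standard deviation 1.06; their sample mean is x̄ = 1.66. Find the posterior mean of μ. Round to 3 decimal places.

Prior precision 1/τ₀² = 1/1.92² = 0.271267; data precision n/σ² = 17/1.06² = 15.1299.
Posterior precision = 0.271267 + 15.1299 = 15.4012.
Posterior mean = (0.271267·1.11 + 15.1299·1.66) / 15.4012 = 1.650.

Posterior mean ≈ 1.650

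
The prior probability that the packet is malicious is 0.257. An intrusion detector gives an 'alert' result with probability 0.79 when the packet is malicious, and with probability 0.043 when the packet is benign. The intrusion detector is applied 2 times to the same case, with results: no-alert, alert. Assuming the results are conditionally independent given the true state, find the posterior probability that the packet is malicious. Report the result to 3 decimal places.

With H the event that the packet is malicious, the joint likelihood of the observed sequence is P(data|H) = 0.21·0.79 = 0.16590 and P(data|¬H) = 0.957·0.043 = 0.041151.
Bayes: P(H|data) = 0.257·0.16590 / (0.257·0.16590 + 0.743·0.041151) = 0.042636/0.073211 = 0.5824.

Posterior P(H) ≈ 0.582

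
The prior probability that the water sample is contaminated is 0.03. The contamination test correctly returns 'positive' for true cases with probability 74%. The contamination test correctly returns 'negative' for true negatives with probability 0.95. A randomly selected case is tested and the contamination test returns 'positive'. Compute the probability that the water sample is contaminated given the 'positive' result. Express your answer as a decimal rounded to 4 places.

Let H be the event that the water sample is contaminated. P(H) = 0.03, so P(¬H) = 0.97. With E the 'positive' result, P(E|H) = 0.74 and P(E|¬H) = 0.05.
P(E) = 0.74·0.03 + 0.05·0.97 = 0.022200 + 0.048500 = 0.070700.
By Bayes' theorem, P(H|E) = 0.022200 / 0.070700 = 0.3140.

P(H | E) ≈ 0.3140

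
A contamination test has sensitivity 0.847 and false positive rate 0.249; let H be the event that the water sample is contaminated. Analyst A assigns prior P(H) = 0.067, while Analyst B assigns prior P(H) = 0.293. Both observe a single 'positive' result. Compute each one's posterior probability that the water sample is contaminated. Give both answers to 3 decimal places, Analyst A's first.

Analyst A: 0.196; Analyst B: 0.585

P('+'|H) = 0.847, P('+'|¬H) = 0.249.
Analyst A: numerator 0.847·0.067 = 0.056749; evidence = 0.056749+0.249·0.933 = 0.28907; posterior = 0.196.
Analyst B: numerator 0.847·0.293 = 0.24817; evidence = 0.24817+0.249·0.707 = 0.42421; posterior = 0.585.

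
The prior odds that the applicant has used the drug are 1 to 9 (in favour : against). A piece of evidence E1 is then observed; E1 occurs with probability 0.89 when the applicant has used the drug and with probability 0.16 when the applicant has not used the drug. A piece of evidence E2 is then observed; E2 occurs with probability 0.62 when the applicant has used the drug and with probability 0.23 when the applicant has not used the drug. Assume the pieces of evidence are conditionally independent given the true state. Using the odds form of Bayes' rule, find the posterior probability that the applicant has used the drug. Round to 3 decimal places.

Prior odds = 1/9 = 0.11111. In log-odds, ln(0.11111) = -2.1972.
Add log likelihood ratios: ln(5.5625) + ln(2.6957) = 2.7077.
Posterior log-odds = 0.51046, so posterior odds = exp(0.51046) = 1.6661. Converting, P(H|E) = 1.6661/2.6661 = 0.625.

Posterior probability ≈ 0.625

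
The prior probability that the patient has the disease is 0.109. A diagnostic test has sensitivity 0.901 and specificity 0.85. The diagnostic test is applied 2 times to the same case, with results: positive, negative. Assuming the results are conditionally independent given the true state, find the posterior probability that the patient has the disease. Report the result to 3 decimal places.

With H the event that the patient has the disease, the joint likelihood of the observed sequence is P(data|H) = 0.901·0.099 = 0.089199 and P(data|¬H) = 0.15·0.85 = 0.12750.
Bayes: P(H|data) = 0.109·0.089199 / (0.109·0.089199 + 0.891·0.12750) = 0.0097227/0.12333 = 0.0788.

Posterior P(H) ≈ 0.079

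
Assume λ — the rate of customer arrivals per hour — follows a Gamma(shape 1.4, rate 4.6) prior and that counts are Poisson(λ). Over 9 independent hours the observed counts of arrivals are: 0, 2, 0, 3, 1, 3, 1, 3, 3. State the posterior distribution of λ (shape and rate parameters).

Total count ∑xᵢ = 16 over n = 9 hours.
Gamma is conjugate to the Poisson likelihood: posterior is Gamma(shape = 1.4+16 = 17.4, rate = 4.6+9 = 13.6).

Posterior: Gamma(shape=17.4, rate=13.6)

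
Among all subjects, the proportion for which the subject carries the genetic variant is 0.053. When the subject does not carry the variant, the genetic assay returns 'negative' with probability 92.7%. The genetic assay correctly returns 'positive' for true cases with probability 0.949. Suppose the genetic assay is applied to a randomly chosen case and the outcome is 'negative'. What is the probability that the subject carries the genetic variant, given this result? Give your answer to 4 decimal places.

P(H | E) ≈ 0.0031

Write H for 'the subject carries the genetic variant'. Prior odds H:¬H = 0.053/0.947 = 0.055966. For the 'negative' outcome, the likelihood ratio is 0.051/0.927 = 0.055016.
Posterior odds = 0.055966 × 0.055016 = 0.0030790, so P(H|E) = 0.0030790/(1+0.0030790) = 0.0031.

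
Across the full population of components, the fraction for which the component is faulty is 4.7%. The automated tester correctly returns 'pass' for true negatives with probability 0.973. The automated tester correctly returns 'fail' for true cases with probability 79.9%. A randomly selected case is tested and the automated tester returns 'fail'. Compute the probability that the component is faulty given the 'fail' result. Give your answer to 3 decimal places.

P(H | E) ≈ 0.593

Write H for 'the component is faulty'. Prior odds H:¬H = 0.047/0.953 = 0.049318. For the 'fail' outcome, the likelihood ratio is 0.799/0.027 = 29.593.
Posterior odds = 0.049318 × 29.593 = 1.4594, so P(H|E) = 1.4594/(1+1.4594) = 0.593.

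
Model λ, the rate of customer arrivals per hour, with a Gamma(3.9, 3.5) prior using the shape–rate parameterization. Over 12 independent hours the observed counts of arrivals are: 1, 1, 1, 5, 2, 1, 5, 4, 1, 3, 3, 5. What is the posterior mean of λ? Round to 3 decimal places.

Total count ∑xᵢ = 32 over n = 12 hours.
Gamma is conjugate to the Poisson likelihood: posterior is Gamma(shape = 3.9+32 = 35.9, rate = 3.5+12 = 15.5).
E[λ | data] = 35.9/15.5 = 2.316.

Posterior mean ≈ 2.316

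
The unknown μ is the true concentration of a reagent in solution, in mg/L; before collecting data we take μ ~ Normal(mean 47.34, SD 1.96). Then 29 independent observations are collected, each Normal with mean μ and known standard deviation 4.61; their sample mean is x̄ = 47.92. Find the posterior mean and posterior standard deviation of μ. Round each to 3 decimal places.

Posterior mean ≈ 47.827; posterior SD ≈ 0.784

Prior precision 1/τ₀² = 1/1.96² = 0.260308; data precision n/σ² = 29/4.61² = 1.36457.
Posterior precision = 0.260308 + 1.36457 = 1.62488, giving posterior SD = 1/√1.62488 = 0.784.
Posterior mean = (0.260308·47.34 + 1.36457·47.92) / 1.62488 = 47.827.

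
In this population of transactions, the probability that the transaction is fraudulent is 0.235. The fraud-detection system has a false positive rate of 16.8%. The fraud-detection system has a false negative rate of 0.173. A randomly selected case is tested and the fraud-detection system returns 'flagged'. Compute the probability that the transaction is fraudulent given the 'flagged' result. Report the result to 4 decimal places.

Let H be the event that the transaction is fraudulent. P(H) = 0.235, so P(¬H) = 0.765. With E the 'flagged' result, P(E|H) = 0.827 and P(E|¬H) = 0.168.
P(E) = 0.827·0.235 + 0.168·0.765 = 0.19434 + 0.12852 = 0.32287.
By Bayes' theorem, P(H|E) = 0.19434 / 0.32287 = 0.6019.

P(H | E) ≈ 0.6019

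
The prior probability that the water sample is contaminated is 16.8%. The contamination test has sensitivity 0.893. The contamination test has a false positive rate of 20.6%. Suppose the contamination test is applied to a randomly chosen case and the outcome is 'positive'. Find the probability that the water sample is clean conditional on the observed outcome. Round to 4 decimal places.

P(¬H | E) ≈ 0.5332

Write H for 'the water sample is contaminated'. Prior odds H:¬H = 0.168/0.832 = 0.20192. For the 'positive' outcome, the likelihood ratio is 0.893/0.206 = 4.3350.
Posterior odds = 0.20192 × 4.3350 = 0.87533, so P(H|E) = 0.87533/(1+0.87533) = 0.4668. Then P(¬H|E) = 1 − 0.4668 = 0.5332.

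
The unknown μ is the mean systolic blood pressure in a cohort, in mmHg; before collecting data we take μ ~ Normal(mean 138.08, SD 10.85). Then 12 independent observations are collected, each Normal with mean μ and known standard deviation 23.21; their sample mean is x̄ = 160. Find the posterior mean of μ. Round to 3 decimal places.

Prior precision 1/τ₀² = 1/10.85² = 0.00849455; data precision n/σ² = 12/23.21² = 0.0222757.
Posterior precision = 0.00849455 + 0.0222757 = 0.0307702.
Posterior mean = (0.00849455·138.08 + 0.0222757·160) / 0.0307702 = 153.949.

Posterior mean ≈ 153.949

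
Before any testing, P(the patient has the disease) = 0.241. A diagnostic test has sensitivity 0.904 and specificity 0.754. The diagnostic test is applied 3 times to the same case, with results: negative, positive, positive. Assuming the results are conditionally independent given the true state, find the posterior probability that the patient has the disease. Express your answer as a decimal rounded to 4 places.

Posterior P(H) ≈ 0.3531

Let H be the event that the patient has the disease; start with P(H) = 0.241. P('positive'|H) = 0.904, P('positive'|¬H) = 0.246.
Update on result 1 ('negative'): P(H) ← 0.096·0.2410 / (0.096·0.2410 + 0.754·0.7590) = 0.023136/0.59542 = 0.0389.
Update on result 2 ('positive'): P(H) ← 0.904·0.0389 / (0.904·0.0389 + 0.246·0.9611) = 0.035126/0.27157 = 0.1293.
Update on result 3 ('positive'): P(H) ← 0.904·0.1293 / (0.904·0.1293 + 0.246·0.8707) = 0.11693/0.33111 = 0.3531.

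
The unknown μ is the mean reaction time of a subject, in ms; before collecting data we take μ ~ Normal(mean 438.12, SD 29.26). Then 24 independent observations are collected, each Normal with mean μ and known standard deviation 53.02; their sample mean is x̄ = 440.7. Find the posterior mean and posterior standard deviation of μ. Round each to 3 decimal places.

With known σ, the Normal prior is conjugate. Weight on the data is w = (n/σ²)/(n/σ² + 1/τ₀²) = 0.00853752/(0.00853752+0.00116802) = 0.87965.
Posterior mean = w·x̄ + (1−w)·μ₀ = 0.87965·440.7 + 0.12035·438.12 = 440.390. Posterior variance = 1/(0.00853752+0.00116802) = 103.034, so SD = 10.151.

Posterior mean ≈ 440.390; posterior SD ≈ 10.151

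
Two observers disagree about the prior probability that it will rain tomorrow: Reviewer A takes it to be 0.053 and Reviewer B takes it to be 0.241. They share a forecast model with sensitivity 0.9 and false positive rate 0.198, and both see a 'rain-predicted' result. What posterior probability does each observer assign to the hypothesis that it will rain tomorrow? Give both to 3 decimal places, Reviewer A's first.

The likelihood ratio for a 'rain-predicted' result is 0.9/0.198 = 4.5455.
Reviewer A: prior odds 0.053/0.947 = 0.055966; posterior odds 0.25439; posterior probability 0.203.
Reviewer B: prior odds 0.241/0.759 = 0.31752; posterior odds 1.4433; posterior probability 0.591.

Reviewer A: 0.203; Reviewer B: 0.591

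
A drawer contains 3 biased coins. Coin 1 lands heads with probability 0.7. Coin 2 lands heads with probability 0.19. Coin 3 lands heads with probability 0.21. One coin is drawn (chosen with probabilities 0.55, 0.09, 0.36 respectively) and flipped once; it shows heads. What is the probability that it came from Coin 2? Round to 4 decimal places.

Posterior probability ≈ 0.0358

Tabulate prior·likelihood by source: [1] prior 0.55, lik 0.7, product 0.3850; [2] prior 0.09, lik 0.19, product 0.01710; [3] prior 0.36, lik 0.21, product 0.07560.
Normalizing constant = 0.47770; the posterior for Coin 2 is its product over the sum, 0.01710/0.47770 = 0.0358.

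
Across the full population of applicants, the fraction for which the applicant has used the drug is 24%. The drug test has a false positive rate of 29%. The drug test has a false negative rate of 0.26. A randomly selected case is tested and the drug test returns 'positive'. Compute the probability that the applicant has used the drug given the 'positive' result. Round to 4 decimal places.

P(H | E) ≈ 0.4462

Let H be the event that the applicant has used the drug. P(H) = 0.24, so P(¬H) = 0.76. With E the 'positive' result, P(E|H) = 0.74 and P(E|¬H) = 0.29.
P(E) = 0.74·0.24 + 0.29·0.76 = 0.17760 + 0.22040 = 0.39800.
By Bayes' theorem, P(H|E) = 0.17760 / 0.39800 = 0.4462.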